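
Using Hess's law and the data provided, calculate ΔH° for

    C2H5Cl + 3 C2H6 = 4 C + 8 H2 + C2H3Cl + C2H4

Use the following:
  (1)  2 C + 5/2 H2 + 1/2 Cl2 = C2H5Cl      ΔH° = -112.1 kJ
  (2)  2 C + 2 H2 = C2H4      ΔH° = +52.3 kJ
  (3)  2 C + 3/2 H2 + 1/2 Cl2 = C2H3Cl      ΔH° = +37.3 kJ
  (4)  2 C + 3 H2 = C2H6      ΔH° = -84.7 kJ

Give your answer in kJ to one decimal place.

(1) reversed (C2H5Cl must end up as a reactant): +112.1 kJ
(2) as written (C2H4 already on the product side): +52.3 kJ
(3) as written (C2H3Cl already on the product side): +37.3 kJ
(4) reversed and × 3 (reverse to put C2H6 on the reactant side; scale by 3 for the 3 C2H6): (-3)·(-84.7) = +254.1 kJ
By Hess's law, ΔH° = (-1)·(-112.1) + (1)·(+52.3) + (1)·(+37.3) + (-3)·(-84.7) = 455.8 kJ

ΔH° = 455.8 kJ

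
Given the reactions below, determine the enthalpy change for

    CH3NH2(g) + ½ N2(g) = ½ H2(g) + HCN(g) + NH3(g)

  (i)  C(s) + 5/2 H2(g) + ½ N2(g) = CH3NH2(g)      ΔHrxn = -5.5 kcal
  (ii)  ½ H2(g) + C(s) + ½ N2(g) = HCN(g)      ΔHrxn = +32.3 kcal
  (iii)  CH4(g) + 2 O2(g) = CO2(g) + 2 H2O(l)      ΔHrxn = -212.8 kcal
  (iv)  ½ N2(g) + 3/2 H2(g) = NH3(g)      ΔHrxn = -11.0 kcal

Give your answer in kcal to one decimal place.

ΔHrxn = 26.8 kcal

(i) reversed (CH3NH2(g) must end up as a reactant): +5.5 kcal
(ii) as written (HCN(g) already on the product side): +32.3 kcal
(iii): not needed (CO2(g) appears nowhere else).
(iv) as written (NH3(g) already on the product side): -11.0 kcal
ΔHrxn = (+5.5) + (+32.3) + (-11.0) = 26.8 kcal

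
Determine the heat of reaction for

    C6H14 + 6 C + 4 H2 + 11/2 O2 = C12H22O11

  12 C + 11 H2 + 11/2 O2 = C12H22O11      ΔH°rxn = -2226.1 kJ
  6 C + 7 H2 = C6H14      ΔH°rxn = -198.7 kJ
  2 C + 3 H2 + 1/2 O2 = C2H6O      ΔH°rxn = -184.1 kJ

ΔH°rxn = -2027.4 kJ

equation 1 as written (C12H22O11 already on the product side): -2226.1 kJ
equation 2 reversed (C6H14 must end up as a reactant): +198.7 kJ
equation 3: not needed (C2H6O appears nowhere else).
Since enthalpy is a state function, ΔH°rxn = (1)·(-2226.1) + (-1)·(-198.7) = -2027.4 kJ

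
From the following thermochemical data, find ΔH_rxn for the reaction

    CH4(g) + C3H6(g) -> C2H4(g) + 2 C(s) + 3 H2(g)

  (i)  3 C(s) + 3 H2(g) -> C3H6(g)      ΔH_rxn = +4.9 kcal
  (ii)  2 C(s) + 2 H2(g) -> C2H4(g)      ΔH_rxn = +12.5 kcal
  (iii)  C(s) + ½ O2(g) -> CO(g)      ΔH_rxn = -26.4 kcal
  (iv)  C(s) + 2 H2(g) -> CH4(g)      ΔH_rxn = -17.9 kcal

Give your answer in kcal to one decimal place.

(i) reversed (C3H6(g) must end up as a reactant): -4.9 kcal
(ii) as written (C2H4(g) already on the product side): +12.5 kcal
(iii): not needed (CO(g) appears nowhere else).
(iv) reversed (reverse to put CH4(g) on the reactant side): +17.9 kcal
Since enthalpy is a state function, ΔH_rxn = (-1)·(+4.9) + (1)·(+12.5) + (-1)·(-17.9) = 25.5 kcal

ΔH_rxn = 25.5 kcal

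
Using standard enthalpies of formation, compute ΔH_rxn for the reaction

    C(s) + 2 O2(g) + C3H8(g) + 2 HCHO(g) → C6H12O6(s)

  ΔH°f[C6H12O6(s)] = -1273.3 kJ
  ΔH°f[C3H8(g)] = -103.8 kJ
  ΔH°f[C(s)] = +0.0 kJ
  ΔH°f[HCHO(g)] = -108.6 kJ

ΔH_rxn = -952.3 kJ

Products: 1·(-1273.3) = -1273.3
Reactants: 1·(+0.0) + 2·(+0.0) + 1·(-103.8) + 2·(-108.6) = -321.0
ΔH_rxn = (-1273.3) − (-321.0) = -952.3 kJ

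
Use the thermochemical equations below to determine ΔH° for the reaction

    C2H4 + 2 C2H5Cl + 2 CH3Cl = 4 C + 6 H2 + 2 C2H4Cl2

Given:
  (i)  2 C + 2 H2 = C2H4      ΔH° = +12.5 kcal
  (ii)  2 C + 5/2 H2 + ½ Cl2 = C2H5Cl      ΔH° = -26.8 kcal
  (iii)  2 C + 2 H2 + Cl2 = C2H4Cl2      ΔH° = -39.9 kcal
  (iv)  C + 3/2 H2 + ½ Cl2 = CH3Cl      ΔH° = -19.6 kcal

ΔH° = 0.5 kcal

(i) reversed: -12.5 kcal
(ii) reversed and × 2: (-2)·(-26.8) = +53.6 kcal
(iii) × 2: (2)·(-39.9) = -79.8 kcal
(iv) reversed and × 2: (-2)·(-19.6) = +39.2 kcal
ΔH° = (-12.5) + (+53.6) + (-79.8) + (+39.2) = 0.5 kcal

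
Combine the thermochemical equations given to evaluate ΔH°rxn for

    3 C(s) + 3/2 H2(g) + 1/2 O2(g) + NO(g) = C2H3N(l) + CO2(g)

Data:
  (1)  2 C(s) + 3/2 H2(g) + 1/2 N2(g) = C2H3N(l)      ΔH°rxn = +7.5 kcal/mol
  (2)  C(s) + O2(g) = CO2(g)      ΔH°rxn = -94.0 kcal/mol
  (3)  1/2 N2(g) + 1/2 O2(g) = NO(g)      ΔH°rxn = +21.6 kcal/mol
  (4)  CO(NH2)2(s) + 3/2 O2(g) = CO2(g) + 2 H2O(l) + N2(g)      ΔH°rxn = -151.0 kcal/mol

ΔH°rxn = -108.1 kcal/mol

(1) as written (C2H3N(l) already on the product side): +7.5 kcal/mol
(2) as written: -94.0 kcal/mol
(3) reversed (NO(g) must end up as a reactant): -21.6 kcal/mol
(4): not needed (H2O(l) appears nowhere else).
ΔH°rxn = (+7.5) + (-94.0) + (-21.6) = -108.1 kcal/mol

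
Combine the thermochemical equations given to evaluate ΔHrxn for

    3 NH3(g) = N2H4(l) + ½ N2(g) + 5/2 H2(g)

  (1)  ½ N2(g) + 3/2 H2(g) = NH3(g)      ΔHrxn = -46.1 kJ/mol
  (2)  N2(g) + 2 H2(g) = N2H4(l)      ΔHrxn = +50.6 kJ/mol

ΔHrxn = 188.9 kJ/mol

(1) reversed and × 3: (-3)·(-46.1) = +138.3 kJ/mol
(2) as written: +50.6 kJ/mol
ΔHrxn = (+138.3) + (+50.6) = 188.9 kJ/mol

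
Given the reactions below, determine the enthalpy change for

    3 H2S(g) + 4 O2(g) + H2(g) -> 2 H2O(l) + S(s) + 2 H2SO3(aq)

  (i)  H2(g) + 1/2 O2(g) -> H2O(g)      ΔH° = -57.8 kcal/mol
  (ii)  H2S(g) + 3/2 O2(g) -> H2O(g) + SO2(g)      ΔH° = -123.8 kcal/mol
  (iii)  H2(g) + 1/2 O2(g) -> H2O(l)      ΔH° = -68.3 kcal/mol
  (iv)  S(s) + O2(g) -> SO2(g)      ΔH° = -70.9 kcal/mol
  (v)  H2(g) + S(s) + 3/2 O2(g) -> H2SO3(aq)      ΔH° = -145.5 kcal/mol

(i) reversed and × 3: (-3)·(-57.8) = +173.4 kcal/mol
(ii) × 3: (3)·(-123.8) = -371.4 kcal/mol
(iii) × 2: (2)·(-68.3) = -136.6 kcal/mol
(iv) reversed and × 3: (-3)·(-70.9) = +212.7 kcal/mol
(v) × 2: (2)·(-145.5) = -291.0 kcal/mol
ΔH° = (+173.4) + (-371.4) + (-136.6) + (+212.7) + (-291.0) = -412.9 kcal/mol

ΔH° = -412.9 kcal/mol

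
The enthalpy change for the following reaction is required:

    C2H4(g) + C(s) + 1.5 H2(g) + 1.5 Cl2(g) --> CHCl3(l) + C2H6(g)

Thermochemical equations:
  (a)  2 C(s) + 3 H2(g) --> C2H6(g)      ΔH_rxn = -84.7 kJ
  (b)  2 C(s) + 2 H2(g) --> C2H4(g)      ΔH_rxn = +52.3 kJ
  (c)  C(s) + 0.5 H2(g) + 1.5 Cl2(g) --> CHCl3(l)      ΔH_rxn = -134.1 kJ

ΔH_rxn = -271.1 kJ

(a) as written (C2H6(g) already on the product side): -84.7 kJ
(b) reversed (C2H4(g) must end up as a reactant): -52.3 kJ
(c) as written (CHCl3(l) already on the product side): -134.1 kJ
Summing the manipulated equations, ΔH_rxn = (-84.7) + (-52.3) + (-134.1) = -271.1 kJ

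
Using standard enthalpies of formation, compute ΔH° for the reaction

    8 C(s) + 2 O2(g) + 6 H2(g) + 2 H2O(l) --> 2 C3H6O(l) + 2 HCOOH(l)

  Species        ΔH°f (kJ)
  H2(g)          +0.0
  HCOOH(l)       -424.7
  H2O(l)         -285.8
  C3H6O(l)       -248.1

ΔH° = -774.0 kJ

Products: 2·(-248.1) + 2·(-424.7) = -1345.6
Reactants: 8·(+0.0) + 2·(+0.0) + 6·(+0.0) + 2·(-285.8) = -571.6
ΔH° = (-1345.6) − (-571.6) = -774.0 kJ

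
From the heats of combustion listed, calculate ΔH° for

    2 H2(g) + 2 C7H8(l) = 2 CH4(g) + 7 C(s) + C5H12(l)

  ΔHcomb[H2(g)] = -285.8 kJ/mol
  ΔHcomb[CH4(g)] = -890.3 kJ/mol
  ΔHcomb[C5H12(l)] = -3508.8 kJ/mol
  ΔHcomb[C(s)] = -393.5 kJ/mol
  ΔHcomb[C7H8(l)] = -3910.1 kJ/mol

ΔH° = -347.9 kJ/mol

Using ΔH = Σ nΔHc°(reactants) − Σ nΔHc°(products):
= [2·(-285.8) + 2·(-3910.1)] − [2·(-890.3) + 7·(-393.5) + 1·(-3508.8)]
= -347.9 kJ/mol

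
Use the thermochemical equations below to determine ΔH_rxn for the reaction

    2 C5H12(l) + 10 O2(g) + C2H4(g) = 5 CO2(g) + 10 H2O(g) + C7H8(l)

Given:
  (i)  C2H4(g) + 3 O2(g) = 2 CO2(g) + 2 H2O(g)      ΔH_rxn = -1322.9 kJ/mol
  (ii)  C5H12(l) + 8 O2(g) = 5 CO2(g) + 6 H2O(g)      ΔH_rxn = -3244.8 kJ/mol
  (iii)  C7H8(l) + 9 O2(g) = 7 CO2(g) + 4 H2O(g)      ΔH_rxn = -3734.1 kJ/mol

(i) as written: -1322.9 kJ/mol
(ii) × 2: (2)·(-3244.8) = -6489.6 kJ/mol
(iii) reversed: +3734.1 kJ/mol
ΔH_rxn = (1)·(-1322.9) + (2)·(-3244.8) + (-1)·(-3734.1) = -4078.4 kJ/mol

ΔH_rxn = -4078.4 kJ/mol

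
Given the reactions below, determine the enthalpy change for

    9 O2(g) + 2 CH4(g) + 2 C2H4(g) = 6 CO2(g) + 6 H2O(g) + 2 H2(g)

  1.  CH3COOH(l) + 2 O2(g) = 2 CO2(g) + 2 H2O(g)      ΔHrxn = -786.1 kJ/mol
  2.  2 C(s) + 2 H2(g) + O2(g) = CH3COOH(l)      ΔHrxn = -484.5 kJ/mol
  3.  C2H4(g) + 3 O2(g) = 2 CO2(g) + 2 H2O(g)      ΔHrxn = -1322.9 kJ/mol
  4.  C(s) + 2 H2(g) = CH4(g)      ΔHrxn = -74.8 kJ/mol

eq. 1 as written: -786.1 kJ/mol
eq. 2 as written: -484.5 kJ/mol
eq. 3 × 2: (2)·(-1322.9) = -2645.8 kJ/mol
eq. 4 reversed and × 2: (-2)·(-74.8) = +149.6 kJ/mol
Since enthalpy is a state function, ΔHrxn = (-786.1) + (-484.5) + (-2645.8) + (+149.6) = -3766.8 kJ/mol

ΔHrxn = -3766.8 kJ/mol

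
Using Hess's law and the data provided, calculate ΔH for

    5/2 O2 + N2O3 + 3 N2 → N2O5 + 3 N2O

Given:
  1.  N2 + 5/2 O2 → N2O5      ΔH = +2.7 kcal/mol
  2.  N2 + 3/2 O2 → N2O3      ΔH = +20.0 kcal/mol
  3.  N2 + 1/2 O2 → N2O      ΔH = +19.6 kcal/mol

ΔH = 41.5 kcal/mol

eq. 1 as written: +2.7 kcal/mol
eq. 2 reversed: -20.0 kcal/mol
eq. 3 × 3: (3)·(+19.6) = +58.8 kcal/mol
Combining the equations, ΔH = (+2.7) + (-20.0) + (+58.8) = 41.5 kcal/mol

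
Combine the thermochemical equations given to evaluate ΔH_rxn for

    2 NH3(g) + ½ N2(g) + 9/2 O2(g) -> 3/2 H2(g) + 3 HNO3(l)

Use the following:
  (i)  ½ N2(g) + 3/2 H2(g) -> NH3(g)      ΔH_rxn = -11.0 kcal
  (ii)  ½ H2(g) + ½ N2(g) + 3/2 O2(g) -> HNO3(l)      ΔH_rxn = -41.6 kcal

ΔH_rxn = -102.8 kcal

(i) reversed and × 2: (-2)·(-11.0) = +22.0 kcal
(ii) × 3: (3)·(-41.6) = -124.8 kcal
ΔH_rxn = (-2)·(-11.0) + (3)·(-41.6) = -102.8 kcal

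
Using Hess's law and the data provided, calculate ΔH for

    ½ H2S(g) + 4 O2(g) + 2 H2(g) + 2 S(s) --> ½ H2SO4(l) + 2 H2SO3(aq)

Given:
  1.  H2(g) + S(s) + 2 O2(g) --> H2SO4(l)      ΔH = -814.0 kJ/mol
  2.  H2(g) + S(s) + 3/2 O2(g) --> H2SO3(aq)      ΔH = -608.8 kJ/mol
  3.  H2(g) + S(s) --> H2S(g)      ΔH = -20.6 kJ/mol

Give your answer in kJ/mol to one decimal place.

eq. 1 × 1/2: (1/2)·(-814.0) = -407.0 kJ/mol
eq. 2 × 2: (2)·(-608.8) = -1217.6 kJ/mol
eq. 3 reversed and × 1/2: (-1/2)·(-20.6) = +10.3 kJ/mol
Combining the equations, ΔH = (-407.0) + (-1217.6) + (+10.3) = -1614.3 kJ/mol

ΔH = -1614.3 kJ/mol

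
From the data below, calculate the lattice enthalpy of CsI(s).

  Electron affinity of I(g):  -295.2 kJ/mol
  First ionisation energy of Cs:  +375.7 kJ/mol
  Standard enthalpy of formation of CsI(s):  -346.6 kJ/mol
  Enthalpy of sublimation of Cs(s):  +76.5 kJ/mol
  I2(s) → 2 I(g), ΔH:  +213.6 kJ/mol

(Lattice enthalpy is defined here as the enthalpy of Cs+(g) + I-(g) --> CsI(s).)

U = -610.4 kJ/mol

ΔHf° = 1·ΔHsub + 1·(ΣIE) + 1/2·D(I2) + 1·EA + U
-346.6 = 1·(+76.5) + 1·(+375.7) + 1/2·(+213.6) + 1·(-295.2) + U
U = -346.6 − (+263.8) = -610.4 kJ/mol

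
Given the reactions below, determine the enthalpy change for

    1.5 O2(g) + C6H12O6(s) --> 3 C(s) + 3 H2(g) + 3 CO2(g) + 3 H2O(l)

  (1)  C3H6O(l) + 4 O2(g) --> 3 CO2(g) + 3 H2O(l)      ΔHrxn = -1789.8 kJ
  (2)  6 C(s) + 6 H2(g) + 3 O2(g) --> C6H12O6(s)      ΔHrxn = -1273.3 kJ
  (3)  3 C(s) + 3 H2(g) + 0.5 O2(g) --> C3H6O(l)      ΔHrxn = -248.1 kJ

(1) as written (CO2(g) already on the product side): -1789.8 kJ
(2) reversed (reverse to put C6H12O6(s) on the reactant side): +1273.3 kJ
(3) as written: -248.1 kJ
Since enthalpy is a state function, ΔHrxn = (1)·(-1789.8) + (-1)·(-1273.3) + (1)·(-248.1) = -764.6 kJ

ΔHrxn = -764.6 kJ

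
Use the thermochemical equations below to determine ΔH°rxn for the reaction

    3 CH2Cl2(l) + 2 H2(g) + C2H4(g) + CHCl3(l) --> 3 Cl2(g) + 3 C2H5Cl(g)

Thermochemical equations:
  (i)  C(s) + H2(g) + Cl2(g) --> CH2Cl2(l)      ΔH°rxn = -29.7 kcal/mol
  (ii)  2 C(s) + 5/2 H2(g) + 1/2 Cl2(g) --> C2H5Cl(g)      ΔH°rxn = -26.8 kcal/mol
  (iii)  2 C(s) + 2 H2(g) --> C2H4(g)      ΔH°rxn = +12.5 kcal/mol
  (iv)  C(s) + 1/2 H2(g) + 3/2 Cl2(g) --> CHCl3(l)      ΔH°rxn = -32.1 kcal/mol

ΔH°rxn = 28.3 kcal/mol

(i) reversed and × 3 (CH2Cl2(l) must end up as a reactant; ×3 to match 3 CH2Cl2(l) in the target): (-3)·(-29.7) = +89.1 kcal/mol
(ii) × 3 (×3 to match 3 C2H5Cl(g) in the target): (3)·(-26.8) = -80.4 kcal/mol
(iii) reversed (C2H4(g) must end up as a reactant): -12.5 kcal/mol
(iv) reversed (reverse to put CHCl3(l) on the reactant side): +32.1 kcal/mol
Combining the equations, ΔH°rxn = (-3)·(-29.7) + (3)·(-26.8) + (-1)·(+12.5) + (-1)·(-32.1) = 28.3 kcal/mol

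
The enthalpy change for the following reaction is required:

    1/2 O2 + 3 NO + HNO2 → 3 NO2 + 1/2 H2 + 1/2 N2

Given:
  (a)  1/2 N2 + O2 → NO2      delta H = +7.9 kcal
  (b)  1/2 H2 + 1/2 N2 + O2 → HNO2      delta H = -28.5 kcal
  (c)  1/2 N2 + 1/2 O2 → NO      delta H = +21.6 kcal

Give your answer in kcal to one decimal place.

delta H = -12.6 kcal

(a) × 3 (×3 to match 3 NO2 in the target): (3)·(+7.9) = +23.7 kcal
(b) reversed (HNO2 must end up as a reactant): +28.5 kcal
(c) reversed and × 3 (NO must end up as a reactant; ×3 to match 3 NO in the target): (-3)·(+21.6) = -64.8 kcal
By Hess's law, delta H = (3)·(+7.9) + (-1)·(-28.5) + (-3)·(+21.6) = -12.6 kcal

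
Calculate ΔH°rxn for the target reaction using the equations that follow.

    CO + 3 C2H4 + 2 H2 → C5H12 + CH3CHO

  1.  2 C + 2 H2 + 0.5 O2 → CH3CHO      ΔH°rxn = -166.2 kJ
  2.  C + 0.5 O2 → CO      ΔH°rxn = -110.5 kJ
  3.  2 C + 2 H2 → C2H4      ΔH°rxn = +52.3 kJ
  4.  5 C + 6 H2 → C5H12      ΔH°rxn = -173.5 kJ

ΔH°rxn = -386.1 kJ

eq. 1 as written: -166.2 kJ
eq. 2 reversed: +110.5 kJ
eq. 3 reversed and × 3: (-3)·(+52.3) = -156.9 kJ
eq. 4 as written: -173.5 kJ
Since enthalpy is a state function, ΔH°rxn = (-166.2) + (+110.5) + (-156.9) + (-173.5) = -386.1 kJ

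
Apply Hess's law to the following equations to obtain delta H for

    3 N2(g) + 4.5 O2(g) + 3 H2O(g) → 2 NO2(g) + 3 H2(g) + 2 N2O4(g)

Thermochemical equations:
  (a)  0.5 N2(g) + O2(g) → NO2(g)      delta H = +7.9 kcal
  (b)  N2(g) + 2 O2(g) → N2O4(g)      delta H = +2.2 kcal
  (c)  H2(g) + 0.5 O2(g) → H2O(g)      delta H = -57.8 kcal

delta H = 193.6 kcal

(a) × 2 (scale by 2 for the 2 NO2(g)): (2)·(+7.9) = +15.8 kcal
(b) × 2 (×2 to match 2 N2O4(g) in the target): (2)·(+2.2) = +4.4 kcal
(c) reversed and × 3 (H2O(g) must end up as a reactant; scale by 3 for the 3 H2O(g)): (-3)·(-57.8) = +173.4 kcal
delta H = (+15.8) + (+4.4) + (+173.4) = 193.6 kcal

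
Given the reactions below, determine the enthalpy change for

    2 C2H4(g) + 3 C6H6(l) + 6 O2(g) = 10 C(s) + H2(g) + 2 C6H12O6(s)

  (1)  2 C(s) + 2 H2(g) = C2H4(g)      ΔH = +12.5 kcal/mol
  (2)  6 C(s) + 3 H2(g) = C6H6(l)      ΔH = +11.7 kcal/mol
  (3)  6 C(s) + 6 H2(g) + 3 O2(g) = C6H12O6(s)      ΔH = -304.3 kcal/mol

ΔH = -668.7 kcal/mol

(1) reversed and × 2 (reverse to put C2H4(g) on the reactant side; ×2 to match 2 C2H4(g) in the target): (-2)·(+12.5) = -25.0 kcal/mol
(2) reversed and × 3 (C6H6(l) must end up as a reactant; ×3 to match 3 C6H6(l) in the target): (-3)·(+11.7) = -35.1 kcal/mol
(3) × 2 (scale by 2 for the 2 C6H12O6(s)): (2)·(-304.3) = -608.6 kcal/mol
ΔH = (-2)·(+12.5) + (-3)·(+11.7) + (2)·(-304.3) = -668.7 kcal/mol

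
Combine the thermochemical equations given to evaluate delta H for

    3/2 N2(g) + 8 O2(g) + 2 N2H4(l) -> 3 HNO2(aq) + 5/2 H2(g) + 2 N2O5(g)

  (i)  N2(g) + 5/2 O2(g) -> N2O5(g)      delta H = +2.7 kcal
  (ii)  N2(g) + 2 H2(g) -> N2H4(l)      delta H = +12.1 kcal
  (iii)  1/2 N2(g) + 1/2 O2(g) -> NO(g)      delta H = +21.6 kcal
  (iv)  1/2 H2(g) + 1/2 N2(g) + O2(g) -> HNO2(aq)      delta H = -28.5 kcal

(i) × 2 (×2 to match 2 N2O5(g) in the target): (2)·(+2.7) = +5.4 kcal
(ii) reversed and × 2 (reverse to put N2H4(l) on the reactant side; scale by 2 for the 2 N2H4(l)): (-2)·(+12.1) = -24.2 kcal
(iii): not needed (NO(g) appears nowhere else).
(iv) × 3 (×3 to match 3 HNO2(aq) in the target): (3)·(-28.5) = -85.5 kcal
Combining the equations, delta H = (+5.4) + (-24.2) + (-85.5) = -104.3 kcal

delta H = -104.3 kcal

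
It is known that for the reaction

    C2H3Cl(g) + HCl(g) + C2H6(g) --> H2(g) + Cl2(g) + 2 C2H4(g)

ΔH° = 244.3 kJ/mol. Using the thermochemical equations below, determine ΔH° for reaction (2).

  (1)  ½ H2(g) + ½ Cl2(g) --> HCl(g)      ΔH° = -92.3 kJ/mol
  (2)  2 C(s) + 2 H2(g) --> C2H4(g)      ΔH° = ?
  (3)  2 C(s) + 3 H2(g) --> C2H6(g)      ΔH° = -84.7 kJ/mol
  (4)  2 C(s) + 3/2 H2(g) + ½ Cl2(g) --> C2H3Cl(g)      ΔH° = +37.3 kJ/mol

ΔH° = 52.3 kJ/mol

(1) reversed (HCl(g) must end up as a reactant): +92.3 kJ/mol
(2) × 2 (scale by 2 for the 2 C2H4(g)): contributes 2·x
(3) reversed (reverse to put C2H6(g) on the reactant side): +84.7 kJ/mol
(4) reversed (C2H3Cl(g) must end up as a reactant): -37.3 kJ/mol
+244.3 = (+92.3) + (+84.7) + (-37.3) + 2·x
x = (+244.3 − (+139.7)) / (2) = 52.3 kJ/mol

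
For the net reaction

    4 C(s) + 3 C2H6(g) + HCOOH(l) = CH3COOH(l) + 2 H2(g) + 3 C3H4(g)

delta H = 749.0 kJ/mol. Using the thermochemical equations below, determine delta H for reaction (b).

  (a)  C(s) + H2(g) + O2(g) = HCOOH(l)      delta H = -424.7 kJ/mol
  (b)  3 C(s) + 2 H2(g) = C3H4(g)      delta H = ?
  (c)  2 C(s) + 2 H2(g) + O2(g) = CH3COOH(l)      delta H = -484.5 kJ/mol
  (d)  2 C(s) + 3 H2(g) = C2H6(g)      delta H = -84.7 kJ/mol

delta H = 184.9 kJ/mol

(a) reversed (reverse to put HCOOH(l) on the reactant side): +424.7 kJ/mol
(b) × 3 (×3 to match 3 C3H4(g) in the target): contributes 3·x
(c) as written (CH3COOH(l) already on the product side): -484.5 kJ/mol
(d) reversed and × 3 (C2H6(g) must end up as a reactant; ×3 to match 3 C2H6(g) in the target): (-3)·(-84.7) = +254.1 kJ/mol
+749.0 = (+424.7) + (-484.5) + (+254.1) + 3·x
x = (+749.0 − (+194.3)) / (3) = 184.9 kJ/mol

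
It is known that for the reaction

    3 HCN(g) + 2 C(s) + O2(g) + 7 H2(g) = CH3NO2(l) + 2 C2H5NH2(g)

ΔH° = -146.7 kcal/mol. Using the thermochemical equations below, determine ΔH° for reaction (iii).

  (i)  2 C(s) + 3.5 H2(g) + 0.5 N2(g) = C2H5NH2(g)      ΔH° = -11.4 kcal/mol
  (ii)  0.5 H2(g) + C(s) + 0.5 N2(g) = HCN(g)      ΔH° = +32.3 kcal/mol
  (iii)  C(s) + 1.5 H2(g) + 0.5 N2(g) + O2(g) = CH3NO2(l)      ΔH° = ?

ΔH° = -27.0 kcal/mol

(i) × 2: (2)·(-11.4) = -22.8 kcal/mol
(ii) reversed and × 3: (-3)·(+32.3) = -96.9 kcal/mol
(iii) as written: contributes x
-146.7 = (-22.8) + (-96.9) + x
x = (-146.7 − (-119.7)) / (1) = -27.0 kcal/mol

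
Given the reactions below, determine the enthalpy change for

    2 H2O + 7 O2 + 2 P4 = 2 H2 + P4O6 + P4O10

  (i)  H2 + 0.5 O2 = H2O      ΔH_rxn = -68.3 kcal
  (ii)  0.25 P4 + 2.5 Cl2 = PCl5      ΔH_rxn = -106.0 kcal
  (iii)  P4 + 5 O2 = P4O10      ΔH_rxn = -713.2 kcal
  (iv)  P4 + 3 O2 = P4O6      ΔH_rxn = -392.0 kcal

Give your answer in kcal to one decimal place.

(i) reversed and × 2 (H2O must end up as a reactant; ×2 to match 2 H2O in the target): (-2)·(-68.3) = +136.6 kcal
(ii): not needed (Cl2 appears nowhere else).
(iii) as written (P4O10 already on the product side): -713.2 kcal
(iv) as written (P4O6 already on the product side): -392.0 kcal
Summing the manipulated equations, ΔH_rxn = (+136.6) + (-713.2) + (-392.0) = -968.6 kcal

ΔH_rxn = -968.6 kcal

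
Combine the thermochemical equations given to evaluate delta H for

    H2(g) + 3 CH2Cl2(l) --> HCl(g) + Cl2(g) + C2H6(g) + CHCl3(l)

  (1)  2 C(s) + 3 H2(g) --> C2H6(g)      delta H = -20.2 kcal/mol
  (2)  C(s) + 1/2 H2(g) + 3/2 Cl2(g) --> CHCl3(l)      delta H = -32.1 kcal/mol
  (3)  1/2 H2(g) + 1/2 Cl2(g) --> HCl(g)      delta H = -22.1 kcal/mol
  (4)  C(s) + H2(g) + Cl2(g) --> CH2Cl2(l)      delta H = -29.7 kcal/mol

(1) as written: -20.2 kcal/mol
(2) as written: -32.1 kcal/mol
(3) as written: -22.1 kcal/mol
(4) reversed and × 3: (-3)·(-29.7) = +89.1 kcal/mol
delta H = (1)·(-20.2) + (1)·(-32.1) + (1)·(-22.1) + (-3)·(-29.7) = 14.7 kcal/mol

delta H = 14.7 kcal/mol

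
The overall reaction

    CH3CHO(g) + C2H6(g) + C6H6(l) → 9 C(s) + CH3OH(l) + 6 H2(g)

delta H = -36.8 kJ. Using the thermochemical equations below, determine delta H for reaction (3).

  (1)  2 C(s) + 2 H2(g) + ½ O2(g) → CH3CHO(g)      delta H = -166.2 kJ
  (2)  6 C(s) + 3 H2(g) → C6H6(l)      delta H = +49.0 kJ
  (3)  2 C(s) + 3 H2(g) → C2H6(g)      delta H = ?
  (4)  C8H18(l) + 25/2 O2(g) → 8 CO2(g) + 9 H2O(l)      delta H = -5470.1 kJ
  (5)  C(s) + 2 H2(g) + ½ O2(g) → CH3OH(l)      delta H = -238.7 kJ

(1) reversed: +166.2 kJ
(2) reversed: -49.0 kJ
(3) reversed: contributes −x
(4): not needed.
(5) as written: -238.7 kJ
-36.8 = (+166.2) + (-49.0) + (-238.7) − x
x = (-36.8 − (-121.5)) / (-1) = -84.7 kJ

delta H = -84.7 kJ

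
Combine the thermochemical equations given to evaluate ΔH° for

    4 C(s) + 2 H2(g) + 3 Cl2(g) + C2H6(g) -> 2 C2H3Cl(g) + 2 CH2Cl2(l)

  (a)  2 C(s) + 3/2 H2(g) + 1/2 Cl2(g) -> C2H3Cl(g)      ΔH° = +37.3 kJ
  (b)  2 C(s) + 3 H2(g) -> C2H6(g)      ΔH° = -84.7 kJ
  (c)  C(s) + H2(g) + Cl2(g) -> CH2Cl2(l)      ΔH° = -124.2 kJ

(a) × 2: (2)·(+37.3) = +74.6 kJ
(b) reversed: +84.7 kJ
(c) × 2: (2)·(-124.2) = -248.4 kJ
ΔH° = (2)·(+37.3) + (-1)·(-84.7) + (2)·(-124.2) = -89.1 kJ

ΔH° = -89.1 kJ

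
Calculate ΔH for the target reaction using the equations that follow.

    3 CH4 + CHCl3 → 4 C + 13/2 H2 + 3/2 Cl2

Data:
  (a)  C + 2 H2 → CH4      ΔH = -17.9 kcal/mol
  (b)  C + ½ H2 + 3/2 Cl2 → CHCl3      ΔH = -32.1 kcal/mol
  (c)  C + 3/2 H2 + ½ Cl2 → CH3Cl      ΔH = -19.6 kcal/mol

(a) reversed and × 3 (CH4 must end up as a reactant; ×3 to match 3 CH4 in the target): (-3)·(-17.9) = +53.7 kcal/mol
(b) reversed (reverse to put CHCl3 on the reactant side): +32.1 kcal/mol
(c): not needed (CH3Cl appears nowhere else).
ΔH = (+53.7) + (+32.1) = 85.8 kcal/mol

ΔH = 85.8 kcal/mol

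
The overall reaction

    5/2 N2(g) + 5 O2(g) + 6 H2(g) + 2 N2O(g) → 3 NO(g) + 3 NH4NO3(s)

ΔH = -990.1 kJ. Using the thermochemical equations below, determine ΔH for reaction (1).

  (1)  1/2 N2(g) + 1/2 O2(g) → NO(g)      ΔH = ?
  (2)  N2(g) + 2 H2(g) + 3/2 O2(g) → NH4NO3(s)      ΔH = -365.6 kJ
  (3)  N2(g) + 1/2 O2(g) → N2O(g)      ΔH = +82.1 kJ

(1) × 3 (scale by 3 for the 3 NO(g)): contributes 3·x
(2) × 3 (×3 to match 3 NH4NO3(s) in the target): (3)·(-365.6) = -1096.8 kJ
(3) reversed and × 2 (N2O(g) must end up as a reactant; ×2 to match 2 N2O(g) in the target): (-2)·(+82.1) = -164.2 kJ
-990.1 = (-1096.8) + (-164.2) + 3·x
x = (-990.1 − (-1261.0)) / (3) = 90.3 kJ

ΔH = 90.3 kJ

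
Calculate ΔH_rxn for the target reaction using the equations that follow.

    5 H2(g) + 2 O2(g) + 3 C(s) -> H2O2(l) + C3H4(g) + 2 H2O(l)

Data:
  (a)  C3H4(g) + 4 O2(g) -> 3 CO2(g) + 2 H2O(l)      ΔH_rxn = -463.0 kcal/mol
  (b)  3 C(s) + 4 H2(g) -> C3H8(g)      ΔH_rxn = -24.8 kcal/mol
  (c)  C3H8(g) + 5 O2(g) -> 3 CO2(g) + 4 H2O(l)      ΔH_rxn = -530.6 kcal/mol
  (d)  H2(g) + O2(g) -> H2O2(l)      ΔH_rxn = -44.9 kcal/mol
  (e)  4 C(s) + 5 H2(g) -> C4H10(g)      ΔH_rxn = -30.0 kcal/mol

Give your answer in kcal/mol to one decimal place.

ΔH_rxn = -137.3 kcal/mol

(a) reversed: +463.0 kcal/mol
(b) as written: -24.8 kcal/mol
(c) as written: -530.6 kcal/mol
(d) as written: -44.9 kcal/mol
(e): not needed.
Summing the manipulated equations, ΔH_rxn = (+463.0) + (-24.8) + (-530.6) + (-44.9) = -137.3 kcal/mol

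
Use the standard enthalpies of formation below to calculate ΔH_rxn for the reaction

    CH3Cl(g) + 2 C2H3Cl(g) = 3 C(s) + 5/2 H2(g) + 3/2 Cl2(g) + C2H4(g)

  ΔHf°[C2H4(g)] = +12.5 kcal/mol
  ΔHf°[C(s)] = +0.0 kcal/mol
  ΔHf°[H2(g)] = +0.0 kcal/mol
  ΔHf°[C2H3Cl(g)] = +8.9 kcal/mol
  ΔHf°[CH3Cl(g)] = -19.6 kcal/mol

ΔH_rxn = 14.3 kcal/mol

Products: 3·(+0.0) + 5/2·(+0.0) + 3/2·(+0.0) + 1·(+12.5) = +12.5
Reactants: 1·(-19.6) + 2·(+8.9) = -1.8
ΔH_rxn = (+12.5) − (-1.8) = 14.3 kcal/mol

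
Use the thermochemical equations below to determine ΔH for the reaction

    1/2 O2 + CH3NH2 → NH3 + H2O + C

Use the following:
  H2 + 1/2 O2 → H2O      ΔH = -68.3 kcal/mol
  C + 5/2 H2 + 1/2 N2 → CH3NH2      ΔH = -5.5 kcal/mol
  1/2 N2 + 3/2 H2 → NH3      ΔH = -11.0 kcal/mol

equation 1 as written (H2O already on the product side): -68.3 kcal/mol
equation 2 reversed (reverse to put CH3NH2 on the reactant side): +5.5 kcal/mol
equation 3 as written (NH3 already on the product side): -11.0 kcal/mol
By Hess's law, ΔH = (1)·(-68.3) + (-1)·(-5.5) + (1)·(-11.0) = -73.8 kcal/mol

ΔH = -73.8 kcal/mol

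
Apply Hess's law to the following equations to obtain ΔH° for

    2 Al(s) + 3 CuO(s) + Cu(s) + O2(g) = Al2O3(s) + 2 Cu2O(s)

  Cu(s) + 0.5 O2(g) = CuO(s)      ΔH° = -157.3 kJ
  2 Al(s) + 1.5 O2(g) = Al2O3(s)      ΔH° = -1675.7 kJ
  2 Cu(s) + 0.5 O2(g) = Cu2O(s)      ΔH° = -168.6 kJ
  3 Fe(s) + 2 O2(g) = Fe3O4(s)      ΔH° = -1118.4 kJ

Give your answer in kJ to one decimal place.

ΔH° = -1541.0 kJ

equation 1 reversed and × 3 (CuO(s) must end up as a reactant; ×3 to match 3 CuO(s) in the target): (-3)·(-157.3) = +471.9 kJ
equation 2 as written (Al2O3(s) already on the product side): -1675.7 kJ
equation 3 × 2 (scale by 2 for the 2 Cu2O(s)): (2)·(-168.6) = -337.2 kJ
equation 4: not needed (Fe(s) appears nowhere else).
Since enthalpy is a state function, ΔH° = (-3)·(-157.3) + (1)·(-1675.7) + (2)·(-168.6) = -1541.0 kJ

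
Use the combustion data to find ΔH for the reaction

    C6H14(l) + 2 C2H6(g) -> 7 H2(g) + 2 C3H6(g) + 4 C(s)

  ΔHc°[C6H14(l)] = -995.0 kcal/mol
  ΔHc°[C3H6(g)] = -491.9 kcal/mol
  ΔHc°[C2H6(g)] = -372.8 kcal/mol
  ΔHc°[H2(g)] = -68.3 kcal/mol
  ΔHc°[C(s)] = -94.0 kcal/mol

Using ΔH = Σ nΔHc°(reactants) − Σ nΔHc°(products):
= [1·(-995.0) + 2·(-372.8)] − [7·(-68.3) + 2·(-491.9) + 4·(-94.0)]
= 97.3 kcal/mol

ΔH = 97.3 kcal/mol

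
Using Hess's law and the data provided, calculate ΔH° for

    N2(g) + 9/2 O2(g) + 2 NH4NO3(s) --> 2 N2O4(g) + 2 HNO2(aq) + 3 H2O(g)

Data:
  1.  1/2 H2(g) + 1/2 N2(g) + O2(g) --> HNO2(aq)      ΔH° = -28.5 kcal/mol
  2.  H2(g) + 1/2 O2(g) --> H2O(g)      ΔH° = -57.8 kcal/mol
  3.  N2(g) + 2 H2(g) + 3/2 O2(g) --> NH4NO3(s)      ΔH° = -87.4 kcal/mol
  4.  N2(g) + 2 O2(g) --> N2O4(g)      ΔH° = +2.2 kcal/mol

eq. 1 × 2: (2)·(-28.5) = -57.0 kcal/mol
eq. 2 × 3: (3)·(-57.8) = -173.4 kcal/mol
eq. 3 reversed and × 2: (-2)·(-87.4) = +174.8 kcal/mol
eq. 4 × 2: (2)·(+2.2) = +4.4 kcal/mol
ΔH° = (2)·(-28.5) + (3)·(-57.8) + (-2)·(-87.4) + (2)·(+2.2) = -51.2 kcal/mol

ΔH° = -51.2 kcal/mol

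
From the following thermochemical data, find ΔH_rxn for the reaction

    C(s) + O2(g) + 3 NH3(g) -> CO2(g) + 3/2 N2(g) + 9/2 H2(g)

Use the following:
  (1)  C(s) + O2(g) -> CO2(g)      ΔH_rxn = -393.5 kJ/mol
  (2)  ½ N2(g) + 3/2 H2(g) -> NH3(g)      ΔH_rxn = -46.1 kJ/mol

(1) as written: -393.5 kJ/mol
(2) reversed and × 3: (-3)·(-46.1) = +138.3 kJ/mol
Since enthalpy is a state function, ΔH_rxn = (-393.5) + (+138.3) = -255.2 kJ/mol

ΔH_rxn = -255.2 kJ/mol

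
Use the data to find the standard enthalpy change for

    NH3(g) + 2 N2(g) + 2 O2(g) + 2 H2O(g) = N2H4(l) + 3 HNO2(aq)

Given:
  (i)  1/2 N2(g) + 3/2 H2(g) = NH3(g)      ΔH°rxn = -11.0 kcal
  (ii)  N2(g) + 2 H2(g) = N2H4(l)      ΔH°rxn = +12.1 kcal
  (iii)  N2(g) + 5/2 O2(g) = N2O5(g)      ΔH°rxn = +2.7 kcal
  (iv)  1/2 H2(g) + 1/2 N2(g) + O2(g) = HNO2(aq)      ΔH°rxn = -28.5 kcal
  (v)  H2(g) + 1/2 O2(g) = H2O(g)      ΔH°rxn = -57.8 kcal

(i) reversed (reverse to put NH3(g) on the reactant side): +11.0 kcal
(ii) as written (N2H4(l) already on the product side): +12.1 kcal
(iii): not needed (N2O5(g) appears nowhere else).
(iv) × 3 (scale by 3 for the 3 HNO2(aq)): (3)·(-28.5) = -85.5 kcal
(v) reversed and × 2 (reverse to put H2O(g) on the reactant side; scale by 2 for the 2 H2O(g)): (-2)·(-57.8) = +115.6 kcal
Combining the equations, ΔH°rxn = (+11.0) + (+12.1) + (-85.5) + (+115.6) = 53.2 kcal

ΔH°rxn = 53.2 kcal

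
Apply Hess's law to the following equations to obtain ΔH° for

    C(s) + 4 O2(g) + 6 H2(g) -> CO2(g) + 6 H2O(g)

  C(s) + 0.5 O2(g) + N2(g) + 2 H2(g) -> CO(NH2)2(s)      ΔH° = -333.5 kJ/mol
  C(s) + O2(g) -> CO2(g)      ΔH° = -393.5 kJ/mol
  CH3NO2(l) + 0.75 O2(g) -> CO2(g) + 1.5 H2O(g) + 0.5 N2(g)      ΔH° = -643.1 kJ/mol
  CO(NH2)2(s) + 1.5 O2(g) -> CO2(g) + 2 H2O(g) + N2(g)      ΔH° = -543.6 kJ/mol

equation 1 × 3 (scale by 3 for the 6 H2(g)): (3)·(-333.5) = -1000.5 kJ/mol
equation 2 reversed and × 2: (-2)·(-393.5) = +787.0 kJ/mol
equation 3: not needed (CH3NO2(l) appears nowhere else).
equation 4 × 3: (3)·(-543.6) = -1630.8 kJ/mol
Combining the equations, ΔH° = (3)·(-333.5) + (-2)·(-393.5) + (3)·(-543.6) = -1844.3 kJ/mol

ΔH° = -1844.3 kJ/mol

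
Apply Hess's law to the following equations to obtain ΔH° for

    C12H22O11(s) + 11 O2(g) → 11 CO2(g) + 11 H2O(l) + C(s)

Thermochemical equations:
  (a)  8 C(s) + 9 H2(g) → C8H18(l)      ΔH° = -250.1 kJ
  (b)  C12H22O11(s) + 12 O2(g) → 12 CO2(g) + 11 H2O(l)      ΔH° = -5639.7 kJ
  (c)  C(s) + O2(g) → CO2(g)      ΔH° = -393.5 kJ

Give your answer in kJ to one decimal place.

(a): not needed (C8H18(l) appears nowhere else).
(b) as written (C12H22O11(s) already on the reactant side): -5639.7 kJ
(c) reversed: +393.5 kJ
Combining the equations, ΔH° = (1)·(-5639.7) + (-1)·(-393.5) = -5246.2 kJ

ΔH° = -5246.2 kJ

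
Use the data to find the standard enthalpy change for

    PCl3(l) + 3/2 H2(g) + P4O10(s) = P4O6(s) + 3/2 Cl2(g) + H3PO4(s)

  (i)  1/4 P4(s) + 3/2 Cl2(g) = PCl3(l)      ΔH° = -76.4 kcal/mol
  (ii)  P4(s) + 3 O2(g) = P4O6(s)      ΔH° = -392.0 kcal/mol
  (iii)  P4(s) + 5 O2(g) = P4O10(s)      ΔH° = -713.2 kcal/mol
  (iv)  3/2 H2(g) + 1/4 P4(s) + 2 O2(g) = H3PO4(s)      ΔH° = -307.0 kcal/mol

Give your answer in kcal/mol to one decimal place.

(i) reversed: +76.4 kcal/mol
(ii) as written: -392.0 kcal/mol
(iii) reversed: +713.2 kcal/mol
(iv) as written: -307.0 kcal/mol
By Hess's law, ΔH° = (+76.4) + (-392.0) + (+713.2) + (-307.0) = 90.6 kcal/mol

ΔH° = 90.6 kcal/mol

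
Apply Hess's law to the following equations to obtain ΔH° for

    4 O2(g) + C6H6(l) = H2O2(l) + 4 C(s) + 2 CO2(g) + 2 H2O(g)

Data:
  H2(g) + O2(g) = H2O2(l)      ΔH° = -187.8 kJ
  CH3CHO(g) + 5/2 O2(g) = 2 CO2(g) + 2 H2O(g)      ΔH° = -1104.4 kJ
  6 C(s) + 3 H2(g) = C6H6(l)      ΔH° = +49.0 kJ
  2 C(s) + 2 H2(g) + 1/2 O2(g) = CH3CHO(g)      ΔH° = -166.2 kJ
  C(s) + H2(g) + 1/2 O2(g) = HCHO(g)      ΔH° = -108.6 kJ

equation 1 as written (H2O2(l) already on the product side): -187.8 kJ
equation 2 as written (CO2(g) already on the product side): -1104.4 kJ
equation 3 reversed (reverse to put C6H6(l) on the reactant side): -49.0 kJ
equation 4 as written: -166.2 kJ
equation 5: not needed (HCHO(g) appears nowhere else).
ΔH° = (1)·(-187.8) + (1)·(-1104.4) + (-1)·(+49.0) + (1)·(-166.2) = -1507.4 kJ

ΔH° = -1507.4 kJ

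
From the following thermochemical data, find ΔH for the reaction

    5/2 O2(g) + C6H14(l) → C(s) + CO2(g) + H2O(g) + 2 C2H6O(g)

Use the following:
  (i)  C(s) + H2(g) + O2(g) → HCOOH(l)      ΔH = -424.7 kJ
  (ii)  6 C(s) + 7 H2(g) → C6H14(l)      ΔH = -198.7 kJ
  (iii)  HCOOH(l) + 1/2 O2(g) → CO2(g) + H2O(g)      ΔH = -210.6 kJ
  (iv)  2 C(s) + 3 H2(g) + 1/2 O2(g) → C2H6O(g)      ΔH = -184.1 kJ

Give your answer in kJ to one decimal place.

(i) as written: -424.7 kJ
(ii) reversed: +198.7 kJ
(iii) as written: -210.6 kJ
(iv) × 2: (2)·(-184.1) = -368.2 kJ
Since enthalpy is a state function, ΔH = (-424.7) + (+198.7) + (-210.6) + (-368.2) = -804.8 kJ

ΔH = -804.8 kJ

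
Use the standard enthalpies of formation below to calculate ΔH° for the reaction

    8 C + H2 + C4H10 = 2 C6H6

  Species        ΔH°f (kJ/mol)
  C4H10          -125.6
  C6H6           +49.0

Products: 2·(+49.0) = +98.0
Reactants: 8·(+0.0) + 1·(+0.0) + 1·(-125.6) = -125.6
ΔH° = (+98.0) − (-125.6) = 223.6 kJ/mol

ΔH° = 223.6 kJ/mol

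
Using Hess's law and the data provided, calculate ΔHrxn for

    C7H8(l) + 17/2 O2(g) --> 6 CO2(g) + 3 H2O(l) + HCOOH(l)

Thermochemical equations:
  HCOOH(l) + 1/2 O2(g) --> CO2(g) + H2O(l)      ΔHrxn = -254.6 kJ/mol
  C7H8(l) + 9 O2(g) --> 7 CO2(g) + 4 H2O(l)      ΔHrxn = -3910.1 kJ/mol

equation 1 reversed (HCOOH(l) must end up as a product): +254.6 kJ/mol
equation 2 as written (C7H8(l) already on the reactant side): -3910.1 kJ/mol
Summing the manipulated equations, ΔHrxn = (+254.6) + (-3910.1) = -3655.5 kJ/mol

ΔHrxn = -3655.5 kJ/mol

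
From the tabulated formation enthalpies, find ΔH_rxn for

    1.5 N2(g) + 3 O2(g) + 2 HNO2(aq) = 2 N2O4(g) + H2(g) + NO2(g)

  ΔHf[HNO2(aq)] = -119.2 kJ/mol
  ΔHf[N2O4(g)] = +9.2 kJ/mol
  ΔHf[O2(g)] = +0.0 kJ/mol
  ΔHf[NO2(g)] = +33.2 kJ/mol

ΔH_rxn = 290.0 kJ/mol

Products: 2·(+9.2) + 1·(+0.0) + 1·(+33.2) = +51.6
Reactants: 3/2·(+0.0) + 3·(+0.0) + 2·(-119.2) = -238.4
ΔH_rxn = (+51.6) − (-238.4) = 290.0 kJ/mol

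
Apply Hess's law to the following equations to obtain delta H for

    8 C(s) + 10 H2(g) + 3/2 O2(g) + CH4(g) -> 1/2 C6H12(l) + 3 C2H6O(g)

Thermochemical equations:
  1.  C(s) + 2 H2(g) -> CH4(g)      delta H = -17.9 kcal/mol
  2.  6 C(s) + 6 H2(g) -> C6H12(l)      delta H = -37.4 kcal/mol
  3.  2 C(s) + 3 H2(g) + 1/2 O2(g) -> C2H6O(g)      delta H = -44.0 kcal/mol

delta H = -132.8 kcal/mol

eq. 1 reversed: +17.9 kcal/mol
eq. 2 × 1/2: (1/2)·(-37.4) = -18.7 kcal/mol
eq. 3 × 3: (3)·(-44.0) = -132.0 kcal/mol
Since enthalpy is a state function, delta H = (-1)·(-17.9) + (1/2)·(-37.4) + (3)·(-44.0) = -132.8 kcal/mol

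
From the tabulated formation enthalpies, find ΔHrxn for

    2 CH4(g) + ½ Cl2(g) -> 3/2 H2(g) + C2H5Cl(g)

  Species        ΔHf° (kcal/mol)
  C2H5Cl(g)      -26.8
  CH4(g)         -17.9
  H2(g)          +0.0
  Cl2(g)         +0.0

ΔH°rxn = Σ nΔHf°(products) − Σ nΔHf°(reactants).
Products: 3/2·(+0.0) + 1·(-26.8) = -26.8
Reactants: 2·(-17.9) + 1/2·(+0.0) = -35.8
ΔHrxn = (-26.8) − (-35.8) = 9.0 kcal/mol

ΔHrxn = 9.0 kcal/mol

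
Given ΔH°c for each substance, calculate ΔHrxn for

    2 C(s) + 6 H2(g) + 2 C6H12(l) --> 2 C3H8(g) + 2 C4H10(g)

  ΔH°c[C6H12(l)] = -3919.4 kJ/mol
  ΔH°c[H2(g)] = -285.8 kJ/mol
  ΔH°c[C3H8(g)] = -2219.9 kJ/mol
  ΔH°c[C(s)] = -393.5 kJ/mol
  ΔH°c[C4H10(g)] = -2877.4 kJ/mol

Using ΔH = Σ nΔHc°(reactants) − Σ nΔHc°(products):
= [2·(-393.5) + 6·(-285.8) + 2·(-3919.4)] − [2·(-2219.9) + 2·(-2877.4)]
= -146.0 kJ/mol

ΔHrxn = -146.0 kJ/mol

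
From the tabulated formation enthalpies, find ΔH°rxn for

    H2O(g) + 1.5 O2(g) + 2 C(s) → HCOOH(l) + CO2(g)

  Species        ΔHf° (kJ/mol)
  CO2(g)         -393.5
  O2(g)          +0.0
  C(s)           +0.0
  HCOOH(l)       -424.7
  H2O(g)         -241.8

Products: 1·(-424.7) + 1·(-393.5) = -818.2
Reactants: 1·(-241.8) + 3/2·(+0.0) + 2·(+0.0) = -241.8
ΔH°rxn = (-818.2) − (-241.8) = -576.4 kJ/mol

ΔH°rxn = -576.4 kJ/mol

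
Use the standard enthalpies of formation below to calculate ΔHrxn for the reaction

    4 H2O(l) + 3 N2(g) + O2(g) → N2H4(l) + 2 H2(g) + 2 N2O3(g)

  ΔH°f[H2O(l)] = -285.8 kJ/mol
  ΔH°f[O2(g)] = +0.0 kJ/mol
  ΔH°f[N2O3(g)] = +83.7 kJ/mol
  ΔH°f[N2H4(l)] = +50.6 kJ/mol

Products: 1·(+50.6) + 2·(+0.0) + 2·(+83.7) = +218.0
Reactants: 4·(-285.8) + 3·(+0.0) + 1·(+0.0) = -1143.2
ΔHrxn = (+218.0) − (-1143.2) = 1361.2 kJ/mol

ΔHrxn = 1361.2 kJ/mol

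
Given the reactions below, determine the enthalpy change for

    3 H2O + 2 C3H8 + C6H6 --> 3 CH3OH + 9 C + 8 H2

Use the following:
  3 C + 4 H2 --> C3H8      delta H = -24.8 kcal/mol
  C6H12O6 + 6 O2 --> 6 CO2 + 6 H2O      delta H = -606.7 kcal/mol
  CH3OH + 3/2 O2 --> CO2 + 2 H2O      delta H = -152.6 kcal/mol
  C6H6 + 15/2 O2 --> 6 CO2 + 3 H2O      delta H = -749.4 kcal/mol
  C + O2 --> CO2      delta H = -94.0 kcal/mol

delta H = 40.0 kcal/mol

equation 1 reversed and × 2: (-2)·(-24.8) = +49.6 kcal/mol
equation 2: not needed.
equation 3 reversed and × 3: (-3)·(-152.6) = +457.8 kcal/mol
equation 4 as written: -749.4 kcal/mol
equation 5 reversed and × 3: (-3)·(-94.0) = +282.0 kcal/mol
delta H = (+49.6) + (+457.8) + (-749.4) + (+282.0) = 40.0 kcal/mol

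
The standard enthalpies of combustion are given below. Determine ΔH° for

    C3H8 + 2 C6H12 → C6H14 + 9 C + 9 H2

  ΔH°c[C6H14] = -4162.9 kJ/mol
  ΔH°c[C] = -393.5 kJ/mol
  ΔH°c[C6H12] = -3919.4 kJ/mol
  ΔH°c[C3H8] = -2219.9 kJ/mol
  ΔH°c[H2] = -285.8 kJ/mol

With combustion enthalpies, reactants minus products:
= [1·(-2219.9) + 2·(-3919.4)] − [1·(-4162.9) + 9·(-393.5) + 9·(-285.8)]
= 217.9 kJ/mol

ΔH° = 217.9 kJ/mol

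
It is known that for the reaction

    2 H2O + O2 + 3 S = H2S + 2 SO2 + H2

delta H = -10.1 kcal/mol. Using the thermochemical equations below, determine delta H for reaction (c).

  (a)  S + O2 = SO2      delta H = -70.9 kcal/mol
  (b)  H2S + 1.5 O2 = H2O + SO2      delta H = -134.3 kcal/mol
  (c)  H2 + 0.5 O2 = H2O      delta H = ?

delta H = -68.3 kcal/mol

(a) × 3: (3)·(-70.9) = -212.7 kcal/mol
(b) reversed: +134.3 kcal/mol
(c) reversed: contributes −x
-10.1 = (-212.7) + (+134.3) − x
x = (-10.1 − (-78.4)) / (-1) = -68.3 kcal/mol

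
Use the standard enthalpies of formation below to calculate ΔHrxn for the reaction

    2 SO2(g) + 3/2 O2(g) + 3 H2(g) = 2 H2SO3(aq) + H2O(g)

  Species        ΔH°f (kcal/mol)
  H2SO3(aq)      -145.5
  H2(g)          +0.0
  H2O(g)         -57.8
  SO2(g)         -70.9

Products: 2·(-145.5) + 1·(-57.8) = -348.8
Reactants: 2·(-70.9) + 3/2·(+0.0) + 3·(+0.0) = -141.8
ΔHrxn = (-348.8) − (-141.8) = -207.0 kcal/mol

ΔHrxn = -207.0 kcal/mol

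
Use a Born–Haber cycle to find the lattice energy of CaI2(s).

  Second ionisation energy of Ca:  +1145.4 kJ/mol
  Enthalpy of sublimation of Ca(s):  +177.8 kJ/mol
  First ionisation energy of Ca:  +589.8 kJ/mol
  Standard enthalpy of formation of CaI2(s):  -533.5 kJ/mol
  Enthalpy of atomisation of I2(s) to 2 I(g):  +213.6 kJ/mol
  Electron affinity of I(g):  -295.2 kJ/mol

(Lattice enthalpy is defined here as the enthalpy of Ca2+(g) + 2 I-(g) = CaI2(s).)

U = -2069.7 kJ/mol

ΔHf° = 1·ΔHsub + 1·(ΣIE) + 1·D(I2) + 2·EA + U
-533.5 = 1·(+177.8) + 1·(+1735.2) + 1·(+213.6) + 2·(-295.2) + U
U = -533.5 − (+1536.2) = -2069.7 kJ/mol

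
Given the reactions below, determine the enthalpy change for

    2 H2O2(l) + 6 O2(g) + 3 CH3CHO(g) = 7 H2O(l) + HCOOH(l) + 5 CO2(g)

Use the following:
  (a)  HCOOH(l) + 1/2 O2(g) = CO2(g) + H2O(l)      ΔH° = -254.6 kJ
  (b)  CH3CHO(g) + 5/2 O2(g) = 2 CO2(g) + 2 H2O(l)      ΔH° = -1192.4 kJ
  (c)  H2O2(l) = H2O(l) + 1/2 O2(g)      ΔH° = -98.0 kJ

ΔH° = -3518.6 kJ

(a) reversed: +254.6 kJ
(b) × 3: (3)·(-1192.4) = -3577.2 kJ
(c) × 2: (2)·(-98.0) = -196.0 kJ
ΔH° = (-1)·(-254.6) + (3)·(-1192.4) + (2)·(-98.0) = -3518.6 kJ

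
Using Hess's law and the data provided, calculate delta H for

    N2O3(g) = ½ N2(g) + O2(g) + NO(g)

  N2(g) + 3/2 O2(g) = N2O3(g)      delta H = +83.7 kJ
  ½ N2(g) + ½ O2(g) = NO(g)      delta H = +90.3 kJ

equation 1 reversed: -83.7 kJ
equation 2 as written: +90.3 kJ
Combining the equations, delta H = (-83.7) + (+90.3) = 6.6 kJ

delta H = 6.6 kJ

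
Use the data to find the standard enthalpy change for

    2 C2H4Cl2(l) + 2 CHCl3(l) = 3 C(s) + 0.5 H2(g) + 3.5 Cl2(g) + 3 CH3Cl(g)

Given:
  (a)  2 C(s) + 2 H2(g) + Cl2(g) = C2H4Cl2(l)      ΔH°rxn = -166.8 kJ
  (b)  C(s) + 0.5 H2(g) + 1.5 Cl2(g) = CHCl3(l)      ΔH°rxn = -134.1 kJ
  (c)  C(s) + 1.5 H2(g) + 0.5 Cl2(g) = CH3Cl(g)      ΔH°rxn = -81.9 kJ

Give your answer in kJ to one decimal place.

ΔH°rxn = 356.1 kJ

(a) reversed and × 2 (reverse to put C2H4Cl2(l) on the reactant side; ×2 to match 2 C2H4Cl2(l) in the target): (-2)·(-166.8) = +333.6 kJ
(b) reversed and × 2 (CHCl3(l) must end up as a reactant; ×2 to match 2 CHCl3(l) in the target): (-2)·(-134.1) = +268.2 kJ
(c) × 3 (scale by 3 for the 3 CH3Cl(g)): (3)·(-81.9) = -245.7 kJ
Combining the equations, ΔH°rxn = (+333.6) + (+268.2) + (-245.7) = 356.1 kJ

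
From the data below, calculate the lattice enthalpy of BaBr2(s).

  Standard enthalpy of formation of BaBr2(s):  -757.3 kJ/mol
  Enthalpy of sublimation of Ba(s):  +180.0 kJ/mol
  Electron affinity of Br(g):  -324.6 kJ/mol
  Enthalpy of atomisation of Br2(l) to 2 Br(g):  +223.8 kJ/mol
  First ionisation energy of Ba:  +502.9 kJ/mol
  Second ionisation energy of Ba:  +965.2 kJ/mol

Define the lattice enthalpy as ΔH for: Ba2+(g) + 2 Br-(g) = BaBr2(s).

ΔHf° = 1·ΔHsub + 1·(ΣIE) + 1·D(Br2) + 2·EA + U
-757.3 = 1·(+180.0) + 1·(+1468.1) + 1·(+223.8) + 2·(-324.6) + U
U = -757.3 − (+1222.7) = -1980.0 kJ/mol

U = -1980.0 kJ/mol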